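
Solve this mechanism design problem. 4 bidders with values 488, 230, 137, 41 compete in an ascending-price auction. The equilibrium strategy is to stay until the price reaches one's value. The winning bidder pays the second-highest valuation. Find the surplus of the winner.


Step 1: Identify the highest value: 488
Step 2: Identify the second-highest value: 230
Step 3: The final price = second-highest value = 230
Step 4: Surplus = 488 - 230 = 258

258


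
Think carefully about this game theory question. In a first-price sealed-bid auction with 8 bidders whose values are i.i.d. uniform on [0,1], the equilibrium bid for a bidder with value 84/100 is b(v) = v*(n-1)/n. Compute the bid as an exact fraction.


Step 1: The symmetric BNE bidding function is b(v) = v * (n-1) / n
Step 2: Substitute v = 21/25 and n = 8
Step 3: b = 21/25 * 7/8
Step 4: b = 147/200

147/200


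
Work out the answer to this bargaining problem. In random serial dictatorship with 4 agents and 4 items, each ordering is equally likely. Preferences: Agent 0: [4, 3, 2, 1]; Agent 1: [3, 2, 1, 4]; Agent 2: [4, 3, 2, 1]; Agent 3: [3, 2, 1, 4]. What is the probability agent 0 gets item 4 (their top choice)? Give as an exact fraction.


Step 1: Agent 0 wants item 4
Step 2: There are 24 possible orderings of agents
Step 3: In 12 orderings, agent 0 gets item 4
Step 4: Probability = 12/24 = 1/2

1/2


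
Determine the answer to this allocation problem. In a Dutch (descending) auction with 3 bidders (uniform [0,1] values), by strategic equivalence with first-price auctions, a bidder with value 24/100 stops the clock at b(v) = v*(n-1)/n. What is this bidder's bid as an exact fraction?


Step 1: Dutch auctions are strategically equivalent to first-price auctions
Step 2: The equilibrium bid is b(v) = v*(n-1)/n
Step 3: b = 6/25 * 2/3
Step 4: b = 4/25

4/25


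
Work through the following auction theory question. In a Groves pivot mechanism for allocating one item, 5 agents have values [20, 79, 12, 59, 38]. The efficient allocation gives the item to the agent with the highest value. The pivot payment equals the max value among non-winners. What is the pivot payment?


Step 1: The efficient winner is agent 1 with value 79
Step 2: Other agents' values: [20, 12, 59, 38]
Step 3: Pivot payment = max(others) = 59
Step 4: The winner pays 59

59


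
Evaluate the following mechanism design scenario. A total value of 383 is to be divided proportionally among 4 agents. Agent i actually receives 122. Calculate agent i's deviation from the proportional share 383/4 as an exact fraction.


Step 1: Proportional share = 383/4
Step 2: Agent's actual allocation = 122
Step 3: Excess = 122 - 383/4 = 105/4

105/4


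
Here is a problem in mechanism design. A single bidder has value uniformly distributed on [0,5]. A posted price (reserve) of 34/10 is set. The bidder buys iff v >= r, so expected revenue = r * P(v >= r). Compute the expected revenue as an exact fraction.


Step 1: Posted price r = 17/5, value support [0,5]
Step 2: P(v >= r) = (5 - 17/5)/5 = 8/25
Step 3: Expected revenue = r * P(v >= r) = 17/5 * 8/25
Step 4: Revenue = 136/125

136/125


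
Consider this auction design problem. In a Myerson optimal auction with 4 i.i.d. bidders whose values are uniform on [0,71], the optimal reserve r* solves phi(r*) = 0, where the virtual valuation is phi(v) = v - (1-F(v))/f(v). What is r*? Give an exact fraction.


Step 1: For U[0,71], F(v) = v/71 and f(v) = 1/71
Step 2: phi(v) = v - (1 - v/71)/(1/71) = v - (71 - v) = 2v - 71
Step 3: Set phi(r*) = 0: 2r* - 71 = 0
Step 4: r* = 71/2 (the number of bidders n = 4 does not enter)

71/2


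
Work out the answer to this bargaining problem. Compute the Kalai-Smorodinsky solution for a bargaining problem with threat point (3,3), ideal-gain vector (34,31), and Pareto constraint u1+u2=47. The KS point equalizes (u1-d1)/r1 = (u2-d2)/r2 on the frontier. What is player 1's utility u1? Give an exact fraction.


Step 1: At the KS point, (u1-d1)/r1 = (u2-d2)/r2 = t and u1+u2 = 47
Step 2: u1 = d1 + r1*t and u2 = d2 + r2*t, so (d1 + r1*t) + (d2 + r2*t) = 47
Step 3: t = (47 - 3 - 3)/(34 + 31) = 41/65
Step 4: u1 = d1 + r1*t = 3 + 34 * 41/65 = 1589/65
Step 5: (Check: u2 = d2 + r2*t = 1466/65; u1+u2 = 1589/65 + 1466/65 = 47, on the frontier.)

1589/65


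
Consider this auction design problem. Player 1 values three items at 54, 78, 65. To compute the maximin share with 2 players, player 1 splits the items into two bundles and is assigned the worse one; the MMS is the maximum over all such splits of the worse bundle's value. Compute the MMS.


Step 1: Item values = 54, 78, 65
Step 2: Enumerate all 2-bundle partitions and take the smaller bundle:
  Partition 1: {54} vs {78,65} -> bundles 54, 143; min = 54
  Partition 2: {78} vs {54,65} -> bundles 78, 119; min = 78
  Partition 3: {65} vs {54,78} -> bundles 65, 132; min = 65
Step 3: MMS = max(54, 78, 65) = 78

78


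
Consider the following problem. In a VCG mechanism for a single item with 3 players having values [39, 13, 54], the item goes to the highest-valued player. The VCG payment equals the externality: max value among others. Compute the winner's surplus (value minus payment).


Step 1: The winner is the agent with the highest value: agent 2 with value 54
Step 2: Values of other agents: [39, 13]
Step 3: VCG payment = max of others' values = 39
Step 4: Surplus = 54 - 39 = 15

15


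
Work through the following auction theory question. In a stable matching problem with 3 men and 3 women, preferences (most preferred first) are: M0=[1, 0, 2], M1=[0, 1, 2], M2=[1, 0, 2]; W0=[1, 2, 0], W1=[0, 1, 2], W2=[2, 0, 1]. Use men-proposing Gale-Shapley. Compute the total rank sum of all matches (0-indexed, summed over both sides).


Step 1: Run Gale-Shapley (men propose, women hold best offer):
  M0 proposes to W1; she accepts
  M1 proposes to W0; she accepts
  M2 proposes to W1; rejected
  M2 proposes to W0; rejected
  M2 proposes to W2; she accepts
Step 2: Final matching: W0-M1, W1-M0, W2-M2
Step 3: 0-indexed ranks (man's rank of his match, then woman's): 0 + 0 + 0 + 0 + 2 + 0
Step 4: Total rank sum = 2

2


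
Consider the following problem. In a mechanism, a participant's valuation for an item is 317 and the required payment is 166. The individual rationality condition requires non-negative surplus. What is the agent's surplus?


Step 1: Surplus = value - payment = 317 - 166 = 151
Step 2: IR is satisfied (surplus >= 0)

151


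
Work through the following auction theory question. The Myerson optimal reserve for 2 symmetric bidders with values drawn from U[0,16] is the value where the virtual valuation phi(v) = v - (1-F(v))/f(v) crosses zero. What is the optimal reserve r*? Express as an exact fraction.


Step 1: For U[0,16], F(v) = v/16 and f(v) = 1/16
Step 2: phi(v) = v - (1 - v/16)/(1/16) = v - (16 - v) = 2v - 16
Step 3: Set phi(r*) = 0: 2r* - 16 = 0
Step 4: r* = 16/2 = 8 (the number of bidders n = 2 does not enter)

8


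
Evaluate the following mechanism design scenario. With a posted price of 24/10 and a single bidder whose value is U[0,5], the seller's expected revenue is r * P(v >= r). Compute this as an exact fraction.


Step 1: Posted price r = 12/5, value support [0,5]
Step 2: P(v >= r) = (5 - 12/5)/5 = 13/25
Step 3: Expected revenue = r * P(v >= r) = 12/5 * 13/25
Step 4: Revenue = 156/125

156/125


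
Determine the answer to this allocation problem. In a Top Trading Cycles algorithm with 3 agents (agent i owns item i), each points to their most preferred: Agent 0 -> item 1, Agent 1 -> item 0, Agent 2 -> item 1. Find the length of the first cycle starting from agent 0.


Step 1: Trace the pointer graph from agent 0: 0 -> 1 -> 0
Step 2: A cycle is detected when we revisit agent 0
Step 3: The cycle is: 0 -> 1 -> 0
Step 4: Cycle length = 2

2


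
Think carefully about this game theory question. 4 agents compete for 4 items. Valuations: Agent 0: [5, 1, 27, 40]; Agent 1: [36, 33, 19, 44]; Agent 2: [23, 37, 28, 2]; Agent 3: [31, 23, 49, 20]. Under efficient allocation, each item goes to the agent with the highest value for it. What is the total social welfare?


Step 1: For each item, find the maximum value among all agents.
Step 2: Item 0 -> Agent 1 (value 36)
Step 3: Item 1 -> Agent 2 (value 37)
Step 4: Item 2 -> Agent 3 (value 49)
Step 5: Item 3 -> Agent 1 (value 44)
Step 6: Total welfare = 36 + 37 + 49 + 44 = 166

166


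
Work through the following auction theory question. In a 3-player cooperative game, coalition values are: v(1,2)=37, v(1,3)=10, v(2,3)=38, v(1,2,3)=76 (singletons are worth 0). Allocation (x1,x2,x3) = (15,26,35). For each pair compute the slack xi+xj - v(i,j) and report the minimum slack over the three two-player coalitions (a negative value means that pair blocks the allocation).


Step 1: Slack for coalition (1,2): x1+x2 - v12 = 41 - 37 = 4
Step 2: Slack for coalition (1,3): x1+x3 - v13 = 50 - 10 = 40
Step 3: Slack for coalition (2,3): x2+x3 - v23 = 61 - 38 = 23
Step 4: Minimum slack = min(4, 40, 23) = 4, attained by (1,2); no pair can gain by deviating, so the allocation is in the core

4


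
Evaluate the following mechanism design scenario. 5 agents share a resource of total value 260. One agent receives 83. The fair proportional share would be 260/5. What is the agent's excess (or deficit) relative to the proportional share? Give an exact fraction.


Step 1: Proportional share = 260/5 = 52
Step 2: Agent's actual allocation = 83
Step 3: Excess = 83 - 52 = 31

31


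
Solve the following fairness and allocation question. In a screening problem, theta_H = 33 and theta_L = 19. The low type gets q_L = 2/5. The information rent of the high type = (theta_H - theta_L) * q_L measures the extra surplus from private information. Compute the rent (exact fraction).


Step 1: theta_H - theta_L = 33 - 19 = 14
Step 2: Information rent = (theta_H - theta_L) * q_L
Step 3: = 14 * 2/5
Step 4: = 28/5

28/5


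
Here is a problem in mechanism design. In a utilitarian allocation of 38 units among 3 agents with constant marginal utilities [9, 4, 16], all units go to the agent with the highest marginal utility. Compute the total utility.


Step 1: The marginal utilities are [9, 4, 16]
Step 2: The highest marginal utility is 16
Step 3: All 38 units go to that agent
Step 4: Total utility = 16 * 38 = 608

608


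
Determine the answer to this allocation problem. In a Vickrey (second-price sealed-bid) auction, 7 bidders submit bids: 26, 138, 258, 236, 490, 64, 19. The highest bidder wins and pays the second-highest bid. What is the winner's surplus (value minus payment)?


Step 1: Sort bids in descending order: 490, 258, 236, 138, 64, 26, 19
Step 2: The winning bid is the highest: 490
Step 3: The payment equals the second-highest bid: 258
Step 4: Surplus = winner's bid - payment = 490 - 258 = 232

232


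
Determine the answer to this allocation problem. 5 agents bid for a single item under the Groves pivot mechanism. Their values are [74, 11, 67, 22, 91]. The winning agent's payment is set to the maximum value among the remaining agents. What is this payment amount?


Step 1: The efficient winner is agent 4 with value 91
Step 2: Other agents' values: [74, 11, 67, 22]
Step 3: Pivot payment = max(others) = 74
Step 4: The winner pays 74

74


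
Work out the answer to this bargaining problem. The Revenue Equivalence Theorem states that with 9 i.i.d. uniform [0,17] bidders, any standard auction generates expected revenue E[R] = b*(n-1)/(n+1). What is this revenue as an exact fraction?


Step 1: By Revenue Equivalence, expected revenue = b*(n-1)/(n+1)
Step 2: Substituting n = 9, b = 17
Step 3: Revenue = 17*(9-1)/(9+1) = 17*8/10
Step 4: Revenue = 136/10 = 68/5

68/5


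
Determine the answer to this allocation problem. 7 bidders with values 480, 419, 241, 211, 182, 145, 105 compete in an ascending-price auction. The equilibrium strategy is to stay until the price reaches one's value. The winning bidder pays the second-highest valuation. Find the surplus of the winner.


Step 1: Identify the highest value: 480
Step 2: Identify the second-highest value: 419
Step 3: The final price = second-highest value = 419
Step 4: Surplus = 480 - 419 = 61

61


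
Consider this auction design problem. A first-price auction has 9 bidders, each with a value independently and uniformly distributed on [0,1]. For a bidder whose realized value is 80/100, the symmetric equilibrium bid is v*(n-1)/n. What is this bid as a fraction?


Step 1: The symmetric BNE bidding function is b(v) = v * (n-1) / n
Step 2: Substitute v = 4/5 and n = 9
Step 3: b = 4/5 * 8/9
Step 4: b = 32/45

32/45


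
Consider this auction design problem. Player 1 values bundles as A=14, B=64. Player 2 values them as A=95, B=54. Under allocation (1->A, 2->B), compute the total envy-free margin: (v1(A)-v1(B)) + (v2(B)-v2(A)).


Step 1: Player 1's margin = v1(A) - v1(B) = 14 - 64 = -50
Step 2: Player 2's margin = v2(B) - v2(A) = 54 - 95 = -41
Step 3: Total margin = -50 + -41 = -91

-91


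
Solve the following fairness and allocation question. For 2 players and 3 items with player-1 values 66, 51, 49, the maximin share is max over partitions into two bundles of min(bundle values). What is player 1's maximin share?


Step 1: Item values = 66, 51, 49
Step 2: Enumerate all 2-bundle partitions and take the smaller bundle:
  Partition 1: {66} vs {51,49} -> bundles 66, 100; min = 66
  Partition 2: {51} vs {66,49} -> bundles 51, 115; min = 51
  Partition 3: {49} vs {66,51} -> bundles 49, 117; min = 49
Step 3: MMS = max(66, 51, 49) = 66

66


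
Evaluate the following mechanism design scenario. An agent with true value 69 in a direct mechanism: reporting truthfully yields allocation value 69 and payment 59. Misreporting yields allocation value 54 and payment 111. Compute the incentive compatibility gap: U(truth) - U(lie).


Step 1: U(truth) = value - payment = 69 - 59 = 10
Step 2: U(lie) = allocation - payment = 54 - 111 = -57
Step 3: IC gap = 10 - (-57) = 67

67


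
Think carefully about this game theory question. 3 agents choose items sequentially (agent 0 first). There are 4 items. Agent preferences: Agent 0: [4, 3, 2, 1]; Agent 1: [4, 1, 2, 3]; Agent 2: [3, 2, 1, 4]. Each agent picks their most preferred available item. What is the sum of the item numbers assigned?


Step 1: Agent 0 picks item 4
Step 2: Agent 1 picks item 1
Step 3: Agent 2 picks item 3
Step 4: Sum = 4 + 1 + 3 = 8

8


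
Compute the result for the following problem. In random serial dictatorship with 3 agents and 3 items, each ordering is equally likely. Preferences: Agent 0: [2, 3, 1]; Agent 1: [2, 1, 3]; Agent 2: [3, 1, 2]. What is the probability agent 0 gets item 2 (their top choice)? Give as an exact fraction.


Step 1: Agent 0 wants item 2
Step 2: There are 6 possible orderings of agents
Step 3: In 3 orderings, agent 0 gets item 2
Step 4: Probability = 3/6 = 1/2

1/2


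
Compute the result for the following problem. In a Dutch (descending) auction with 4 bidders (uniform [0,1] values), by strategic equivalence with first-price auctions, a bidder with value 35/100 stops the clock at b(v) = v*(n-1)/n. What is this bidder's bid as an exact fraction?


Step 1: Dutch auctions are strategically equivalent to first-price auctions
Step 2: The equilibrium bid is b(v) = v*(n-1)/n
Step 3: b = 7/20 * 3/4
Step 4: b = 21/80

21/80


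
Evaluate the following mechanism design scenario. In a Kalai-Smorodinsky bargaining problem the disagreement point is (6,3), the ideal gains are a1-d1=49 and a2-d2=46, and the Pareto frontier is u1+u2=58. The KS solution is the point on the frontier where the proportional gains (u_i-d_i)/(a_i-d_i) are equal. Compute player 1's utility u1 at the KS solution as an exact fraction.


Step 1: At the KS point, (u1-d1)/r1 = (u2-d2)/r2 = t and u1+u2 = 58
Step 2: u1 = d1 + r1*t and u2 = d2 + r2*t, so (d1 + r1*t) + (d2 + r2*t) = 58
Step 3: t = (58 - 6 - 3)/(49 + 46) = 49/95
Step 4: u1 = d1 + r1*t = 6 + 49 * 49/95 = 2971/95
Step 5: (Check: u2 = d2 + r2*t = 2539/95; u1+u2 = 2971/95 + 2539/95 = 58, on the frontier.)

2971/95


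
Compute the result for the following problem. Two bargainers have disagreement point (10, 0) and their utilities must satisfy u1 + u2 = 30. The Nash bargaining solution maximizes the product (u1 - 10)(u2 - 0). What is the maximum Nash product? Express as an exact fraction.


Step 1: The Nash solution splits surplus symmetrically above the disagreement point
Step 2: u1 = (total + d1 - d2)/2 = (30 + 10 - 0)/2 = 20
Step 3: u2 = (total - d1 + d2)/2 = (30 - 10 + 0)/2 = 10
Step 4: Nash product = (20 - 10) * (10 - 0)
Step 5: = 10 * 10 = 100

100


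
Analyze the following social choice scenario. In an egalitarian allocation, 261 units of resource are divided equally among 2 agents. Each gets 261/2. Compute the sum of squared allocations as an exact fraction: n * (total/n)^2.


Step 1: Each agent's share = 261/2
Step 2: Square of each share = (261/2)^2 = 68121/4
Step 3: Sum of squares = 2 * 68121/4 = 68121/2

68121/2


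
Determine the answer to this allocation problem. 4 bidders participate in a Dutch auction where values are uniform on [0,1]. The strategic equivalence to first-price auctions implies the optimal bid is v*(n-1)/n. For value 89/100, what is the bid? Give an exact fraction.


Step 1: Dutch auctions are strategically equivalent to first-price auctions
Step 2: The equilibrium bid is b(v) = v*(n-1)/n
Step 3: b = 89/100 * 3/4
Step 4: b = 267/400

267/400


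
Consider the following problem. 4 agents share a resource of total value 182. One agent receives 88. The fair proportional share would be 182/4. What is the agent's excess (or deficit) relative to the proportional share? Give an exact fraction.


Step 1: Proportional share = 182/4 = 91/2
Step 2: Agent's actual allocation = 88
Step 3: Excess = 88 - 91/2 = 85/2

85/2


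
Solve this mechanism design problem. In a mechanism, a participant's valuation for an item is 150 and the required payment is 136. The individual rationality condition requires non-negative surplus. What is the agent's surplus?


Step 1: Surplus = value - payment = 150 - 136 = 14
Step 2: IR is satisfied (surplus >= 0)

14


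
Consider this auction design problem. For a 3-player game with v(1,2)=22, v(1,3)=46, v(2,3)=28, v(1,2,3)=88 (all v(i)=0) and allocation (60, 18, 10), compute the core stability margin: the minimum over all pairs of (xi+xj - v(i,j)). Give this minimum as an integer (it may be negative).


Step 1: Slack for coalition (1,2): x1+x2 - v12 = 78 - 22 = 56
Step 2: Slack for coalition (1,3): x1+x3 - v13 = 70 - 46 = 24
Step 3: Slack for coalition (2,3): x2+x3 - v23 = 28 - 28 = 0
Step 4: Minimum slack = min(56, 24, 0) = 0, attained by (2,3); no pair can gain by deviating, so the allocation is in the core

0


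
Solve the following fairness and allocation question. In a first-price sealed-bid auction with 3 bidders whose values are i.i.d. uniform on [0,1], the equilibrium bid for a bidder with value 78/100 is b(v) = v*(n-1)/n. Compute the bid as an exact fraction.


Step 1: The symmetric BNE bidding function is b(v) = v * (n-1) / n
Step 2: Substitute v = 39/50 and n = 3
Step 3: b = 39/50 * 2/3
Step 4: b = 13/25

13/25


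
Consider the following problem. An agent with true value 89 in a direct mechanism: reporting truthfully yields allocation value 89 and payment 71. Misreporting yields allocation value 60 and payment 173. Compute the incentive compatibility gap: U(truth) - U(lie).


Step 1: U(truth) = value - payment = 89 - 71 = 18
Step 2: U(lie) = allocation - payment = 60 - 173 = -113
Step 3: IC gap = 18 - (-113) = 131

131


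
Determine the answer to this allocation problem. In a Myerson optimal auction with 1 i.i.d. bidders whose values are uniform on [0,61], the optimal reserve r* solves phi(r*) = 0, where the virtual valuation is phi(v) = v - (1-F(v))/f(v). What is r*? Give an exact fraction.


Step 1: For U[0,61], F(v) = v/61 and f(v) = 1/61
Step 2: phi(v) = v - (1 - v/61)/(1/61) = v - (61 - v) = 2v - 61
Step 3: Set phi(r*) = 0: 2r* - 61 = 0
Step 4: r* = 61/2 (the number of bidders n = 1 does not enter)

61/2


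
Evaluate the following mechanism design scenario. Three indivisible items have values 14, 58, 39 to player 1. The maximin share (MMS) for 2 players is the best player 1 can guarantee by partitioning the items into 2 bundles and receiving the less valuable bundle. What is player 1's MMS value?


Step 1: Item values = 14, 58, 39
Step 2: Enumerate all 2-bundle partitions and take the smaller bundle:
  Partition 1: {14} vs {58,39} -> bundles 14, 97; min = 14
  Partition 2: {58} vs {14,39} -> bundles 58, 53; min = 53
  Partition 3: {39} vs {14,58} -> bundles 39, 72; min = 39
Step 3: MMS = max(14, 53, 39) = 53

53


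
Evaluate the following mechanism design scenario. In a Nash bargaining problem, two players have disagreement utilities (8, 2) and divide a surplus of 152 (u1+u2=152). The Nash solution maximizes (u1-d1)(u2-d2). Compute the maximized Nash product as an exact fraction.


Step 1: The Nash solution splits surplus symmetrically above the disagreement point
Step 2: u1 = (total + d1 - d2)/2 = (152 + 8 - 2)/2 = 79
Step 3: u2 = (total - d1 + d2)/2 = (152 - 8 + 2)/2 = 73
Step 4: Nash product = (79 - 8) * (73 - 2)
Step 5: = 71 * 71 = 5041

5041


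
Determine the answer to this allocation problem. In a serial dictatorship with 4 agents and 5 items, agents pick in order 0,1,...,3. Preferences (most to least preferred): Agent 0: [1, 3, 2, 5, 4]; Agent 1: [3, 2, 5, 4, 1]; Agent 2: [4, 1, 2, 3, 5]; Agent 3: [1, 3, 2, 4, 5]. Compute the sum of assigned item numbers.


Step 1: Agent 0 picks item 1
Step 2: Agent 1 picks item 3
Step 3: Agent 2 picks item 4
Step 4: Agent 3 picks item 2
Step 5: Sum = 1 + 3 + 4 + 2 = 10

10


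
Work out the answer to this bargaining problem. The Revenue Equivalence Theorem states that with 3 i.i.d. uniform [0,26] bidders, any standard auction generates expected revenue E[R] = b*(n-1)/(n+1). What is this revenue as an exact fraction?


Step 1: By Revenue Equivalence, expected revenue = b*(n-1)/(n+1)
Step 2: Substituting n = 3, b = 26
Step 3: Revenue = 26*(3-1)/(3+1) = 26*2/4
Step 4: Revenue = 52/4 = 13

13


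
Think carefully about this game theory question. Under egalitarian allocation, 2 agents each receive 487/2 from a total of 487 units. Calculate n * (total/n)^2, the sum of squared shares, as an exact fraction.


Step 1: Each agent's share = 487/2
Step 2: Square of each share = (487/2)^2 = 237169/4
Step 3: Sum of squares = 2 * 237169/4 = 237169/2

237169/2


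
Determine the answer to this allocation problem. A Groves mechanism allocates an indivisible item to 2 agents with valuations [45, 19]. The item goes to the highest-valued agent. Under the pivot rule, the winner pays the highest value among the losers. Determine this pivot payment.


Step 1: The efficient winner is agent 0 with value 45
Step 2: Other agents' values: [19]
Step 3: Pivot payment = max(others) = 19
Step 4: The winner pays 19

19


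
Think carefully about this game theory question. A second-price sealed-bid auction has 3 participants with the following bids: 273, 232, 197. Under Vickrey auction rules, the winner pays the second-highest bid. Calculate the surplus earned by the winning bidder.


Step 1: Sort bids in descending order: 273, 232, 197
Step 2: The winning bid is the highest: 273
Step 3: The payment equals the second-highest bid: 232
Step 4: Surplus = winner's bid - payment = 273 - 232 = 41

41


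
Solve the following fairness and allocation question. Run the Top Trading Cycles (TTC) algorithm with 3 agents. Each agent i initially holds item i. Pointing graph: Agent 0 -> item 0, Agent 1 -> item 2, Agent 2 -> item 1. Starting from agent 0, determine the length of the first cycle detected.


Step 1: Trace the pointer graph from agent 0: 0 -> 0
Step 2: A cycle is detected when we revisit agent 0
Step 3: The cycle is: 0 -> 0
Step 4: Cycle length = 1

1


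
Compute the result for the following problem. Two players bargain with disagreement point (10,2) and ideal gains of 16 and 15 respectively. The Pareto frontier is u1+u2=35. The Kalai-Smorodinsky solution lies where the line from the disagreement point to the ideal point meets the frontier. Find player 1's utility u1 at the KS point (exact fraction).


Step 1: At the KS point, (u1-d1)/r1 = (u2-d2)/r2 = t and u1+u2 = 35
Step 2: u1 = d1 + r1*t and u2 = d2 + r2*t, so (d1 + r1*t) + (d2 + r2*t) = 35
Step 3: t = (35 - 10 - 2)/(16 + 15) = 23/31
Step 4: u1 = d1 + r1*t = 10 + 16 * 23/31 = 678/31
Step 5: (Check: u2 = d2 + r2*t = 407/31; u1+u2 = 678/31 + 407/31 = 35, on the frontier.)

678/31


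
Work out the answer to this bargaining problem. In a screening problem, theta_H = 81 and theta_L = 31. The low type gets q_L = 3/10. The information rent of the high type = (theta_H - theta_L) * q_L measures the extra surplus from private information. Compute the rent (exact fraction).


Step 1: theta_H - theta_L = 81 - 31 = 50
Step 2: Information rent = (theta_H - theta_L) * q_L
Step 3: = 50 * 3/10
Step 4: = 15

15


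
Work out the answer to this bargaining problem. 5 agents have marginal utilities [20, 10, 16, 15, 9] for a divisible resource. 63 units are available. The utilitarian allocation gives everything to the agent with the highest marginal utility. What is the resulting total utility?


Step 1: The marginal utilities are [20, 10, 16, 15, 9]
Step 2: The highest marginal utility is 20
Step 3: All 63 units go to that agent
Step 4: Total utility = 20 * 63 = 1260

1260


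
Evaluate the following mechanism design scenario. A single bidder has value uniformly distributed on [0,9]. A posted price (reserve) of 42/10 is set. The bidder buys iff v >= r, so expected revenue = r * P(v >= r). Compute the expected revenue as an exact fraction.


Step 1: Posted price r = 21/5, value support [0,9]
Step 2: P(v >= r) = (9 - 21/5)/9 = 8/15
Step 3: Expected revenue = r * P(v >= r) = 21/5 * 8/15
Step 4: Revenue = 56/25

56/25


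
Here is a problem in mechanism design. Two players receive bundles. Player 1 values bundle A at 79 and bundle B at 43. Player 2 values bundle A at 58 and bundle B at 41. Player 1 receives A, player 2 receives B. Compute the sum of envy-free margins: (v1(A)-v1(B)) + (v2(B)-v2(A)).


Step 1: Player 1's margin = v1(A) - v1(B) = 79 - 43 = 36
Step 2: Player 2's margin = v2(B) - v2(A) = 41 - 58 = -17
Step 3: Total margin = 36 + -17 = 19

19


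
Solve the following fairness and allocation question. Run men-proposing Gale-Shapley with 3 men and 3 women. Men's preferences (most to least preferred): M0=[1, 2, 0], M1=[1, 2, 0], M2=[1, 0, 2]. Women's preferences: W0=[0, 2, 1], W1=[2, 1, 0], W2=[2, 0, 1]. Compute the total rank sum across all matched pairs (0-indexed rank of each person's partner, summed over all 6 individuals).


Step 1: Run Gale-Shapley (men propose, women hold best offer):
  M0 proposes to W1; she accepts
  M1 proposes to W1; she switches from M0
  M2 proposes to W1; she switches from M1
  M0 proposes to W2; she accepts
  M1 proposes to W2; rejected
  M1 proposes to W0; she accepts
Step 2: Final matching: W0-M1, W1-M2, W2-M0
Step 3: 0-indexed ranks (man's rank of his match, then woman's): 2 + 2 + 0 + 0 + 1 + 1
Step 4: Total rank sum = 6

6


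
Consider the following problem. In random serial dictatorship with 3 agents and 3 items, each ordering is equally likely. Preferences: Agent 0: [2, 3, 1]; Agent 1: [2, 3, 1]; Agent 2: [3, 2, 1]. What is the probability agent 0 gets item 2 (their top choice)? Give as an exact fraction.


Step 1: Agent 0 wants item 2
Step 2: There are 6 possible orderings of agents
Step 3: In 3 orderings, agent 0 gets item 2
Step 4: Probability = 3/6 = 1/2

1/2


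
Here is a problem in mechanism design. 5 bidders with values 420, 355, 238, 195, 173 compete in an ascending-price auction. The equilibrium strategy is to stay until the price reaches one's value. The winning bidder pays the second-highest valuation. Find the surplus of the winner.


Step 1: Identify the highest value: 420
Step 2: Identify the second-highest value: 355
Step 3: The final price = second-highest value = 355
Step 4: Surplus = 420 - 355 = 65

65


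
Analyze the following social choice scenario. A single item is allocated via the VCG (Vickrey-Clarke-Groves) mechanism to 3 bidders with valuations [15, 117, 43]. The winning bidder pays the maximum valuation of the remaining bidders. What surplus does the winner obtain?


Step 1: The winner is the agent with the highest value: agent 1 with value 117
Step 2: Values of other agents: [15, 43]
Step 3: VCG payment = max of others' values = 43
Step 4: Surplus = 117 - 43 = 74

74


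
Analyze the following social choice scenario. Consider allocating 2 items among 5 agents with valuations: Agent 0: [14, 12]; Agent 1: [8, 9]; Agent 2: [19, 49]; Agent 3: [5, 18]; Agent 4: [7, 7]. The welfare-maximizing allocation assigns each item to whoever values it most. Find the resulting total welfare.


Step 1: For each item, find the maximum value among all agents.
Step 2: Item 0 -> Agent 2 (value 19)
Step 3: Item 1 -> Agent 2 (value 49)
Step 4: Total welfare = 19 + 49 = 68

68


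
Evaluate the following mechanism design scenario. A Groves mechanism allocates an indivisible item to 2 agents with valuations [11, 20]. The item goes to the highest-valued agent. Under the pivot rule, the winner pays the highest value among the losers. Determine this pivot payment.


Step 1: The efficient winner is agent 1 with value 20
Step 2: Other agents' values: [11]
Step 3: Pivot payment = max(others) = 11
Step 4: The winner pays 11

11


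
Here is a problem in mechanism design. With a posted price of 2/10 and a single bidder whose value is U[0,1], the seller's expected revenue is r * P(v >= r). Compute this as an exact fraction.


Step 1: Posted price r = 1/5, value support [0,1]
Step 2: P(v >= r) = (1 - 1/5)/1 = 4/5
Step 3: Expected revenue = r * P(v >= r) = 1/5 * 4/5
Step 4: Revenue = 4/25

4/25


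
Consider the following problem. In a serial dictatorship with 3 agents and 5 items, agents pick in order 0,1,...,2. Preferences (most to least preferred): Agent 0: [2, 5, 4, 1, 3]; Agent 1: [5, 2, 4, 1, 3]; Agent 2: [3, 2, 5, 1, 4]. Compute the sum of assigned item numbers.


Step 1: Agent 0 picks item 2
Step 2: Agent 1 picks item 5
Step 3: Agent 2 picks item 3
Step 4: Sum = 2 + 5 + 3 = 10

10


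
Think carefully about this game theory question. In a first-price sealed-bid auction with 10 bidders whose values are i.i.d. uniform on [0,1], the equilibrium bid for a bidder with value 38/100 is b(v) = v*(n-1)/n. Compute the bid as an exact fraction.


Step 1: The symmetric BNE bidding function is b(v) = v * (n-1) / n
Step 2: Substitute v = 19/50 and n = 10
Step 3: b = 19/50 * 9/10
Step 4: b = 171/500

171/500


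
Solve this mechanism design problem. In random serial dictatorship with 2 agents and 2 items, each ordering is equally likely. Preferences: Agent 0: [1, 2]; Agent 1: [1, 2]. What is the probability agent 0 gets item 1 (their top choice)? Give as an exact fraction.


Step 1: Agent 0 wants item 1
Step 2: There are 2 possible orderings of agents
Step 3: In 1 orderings, agent 0 gets item 1
Step 4: Probability = 1/2

1/2


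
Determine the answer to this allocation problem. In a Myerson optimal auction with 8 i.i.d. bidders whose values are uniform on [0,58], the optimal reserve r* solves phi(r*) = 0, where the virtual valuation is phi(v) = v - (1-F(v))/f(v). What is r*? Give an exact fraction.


Step 1: For U[0,58], F(v) = v/58 and f(v) = 1/58
Step 2: phi(v) = v - (1 - v/58)/(1/58) = v - (58 - v) = 2v - 58
Step 3: Set phi(r*) = 0: 2r* - 58 = 0
Step 4: r* = 58/2 = 29 (the number of bidders n = 8 does not enter)

29


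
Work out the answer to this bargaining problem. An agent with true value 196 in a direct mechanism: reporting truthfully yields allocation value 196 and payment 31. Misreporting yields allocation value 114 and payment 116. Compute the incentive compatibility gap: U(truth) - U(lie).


Step 1: U(truth) = value - payment = 196 - 31 = 165
Step 2: U(lie) = allocation - payment = 114 - 116 = -2
Step 3: IC gap = 165 - (-2) = 167

167


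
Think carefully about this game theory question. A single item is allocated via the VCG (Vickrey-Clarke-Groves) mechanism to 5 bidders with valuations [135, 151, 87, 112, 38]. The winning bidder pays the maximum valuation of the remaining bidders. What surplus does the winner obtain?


Step 1: The winner is the agent with the highest value: agent 1 with value 151
Step 2: Values of other agents: [135, 87, 112, 38]
Step 3: VCG payment = max of others' values = 135
Step 4: Surplus = 151 - 135 = 16

16


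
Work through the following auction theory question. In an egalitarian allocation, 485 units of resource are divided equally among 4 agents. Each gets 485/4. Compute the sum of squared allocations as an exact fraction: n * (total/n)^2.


Step 1: Each agent's share = 485/4
Step 2: Square of each share = (485/4)^2 = 235225/16
Step 3: Sum of squares = 4 * 235225/16 = 235225/4

235225/4


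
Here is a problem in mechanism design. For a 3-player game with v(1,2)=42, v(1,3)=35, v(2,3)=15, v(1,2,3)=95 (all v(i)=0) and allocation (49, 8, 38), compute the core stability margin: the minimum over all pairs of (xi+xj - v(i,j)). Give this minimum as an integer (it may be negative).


Step 1: Slack for coalition (1,2): x1+x2 - v12 = 57 - 42 = 15
Step 2: Slack for coalition (1,3): x1+x3 - v13 = 87 - 35 = 52
Step 3: Slack for coalition (2,3): x2+x3 - v23 = 46 - 15 = 31
Step 4: Minimum slack = min(15, 52, 31) = 15, attained by (1,2); no pair can gain by deviating, so the allocation is in the core

15


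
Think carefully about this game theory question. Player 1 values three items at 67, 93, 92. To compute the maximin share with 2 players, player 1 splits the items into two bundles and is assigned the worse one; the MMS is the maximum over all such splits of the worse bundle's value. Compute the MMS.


Step 1: Item values = 67, 93, 92
Step 2: Enumerate all 2-bundle partitions and take the smaller bundle:
  Partition 1: {67} vs {93,92} -> bundles 67, 185; min = 67
  Partition 2: {93} vs {67,92} -> bundles 93, 159; min = 93
  Partition 3: {92} vs {67,93} -> bundles 92, 160; min = 92
Step 3: MMS = max(67, 93, 92) = 93

93


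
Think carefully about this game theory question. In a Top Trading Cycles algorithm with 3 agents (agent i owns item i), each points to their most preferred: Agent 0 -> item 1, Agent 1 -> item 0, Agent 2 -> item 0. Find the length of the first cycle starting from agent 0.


Step 1: Trace the pointer graph from agent 0: 0 -> 1 -> 0
Step 2: A cycle is detected when we revisit agent 0
Step 3: The cycle is: 0 -> 1 -> 0
Step 4: Cycle length = 2

2


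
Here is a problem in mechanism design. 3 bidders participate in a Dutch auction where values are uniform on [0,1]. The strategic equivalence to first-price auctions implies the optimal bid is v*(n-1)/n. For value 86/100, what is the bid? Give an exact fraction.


Step 1: Dutch auctions are strategically equivalent to first-price auctions
Step 2: The equilibrium bid is b(v) = v*(n-1)/n
Step 3: b = 43/50 * 2/3
Step 4: b = 43/75

43/75


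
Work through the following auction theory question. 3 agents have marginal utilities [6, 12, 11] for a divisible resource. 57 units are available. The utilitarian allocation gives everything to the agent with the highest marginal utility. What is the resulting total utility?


Step 1: The marginal utilities are [6, 12, 11]
Step 2: The highest marginal utility is 12
Step 3: All 57 units go to that agent
Step 4: Total utility = 12 * 57 = 684

684


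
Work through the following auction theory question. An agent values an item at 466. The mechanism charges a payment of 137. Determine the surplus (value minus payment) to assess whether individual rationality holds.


Step 1: Surplus = value - payment = 466 - 137 = 329
Step 2: IR is satisfied (surplus >= 0)

329


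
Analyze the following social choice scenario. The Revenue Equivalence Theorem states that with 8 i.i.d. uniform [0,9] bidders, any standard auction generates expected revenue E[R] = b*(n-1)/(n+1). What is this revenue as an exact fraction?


Step 1: By Revenue Equivalence, expected revenue = b*(n-1)/(n+1)
Step 2: Substituting n = 8, b = 9
Step 3: Revenue = 9*(8-1)/(8+1) = 9*7/9
Step 4: Revenue = 63/9 = 7

7


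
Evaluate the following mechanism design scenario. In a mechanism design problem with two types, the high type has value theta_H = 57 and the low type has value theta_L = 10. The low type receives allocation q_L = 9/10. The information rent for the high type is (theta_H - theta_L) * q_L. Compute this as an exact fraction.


Step 1: theta_H - theta_L = 57 - 10 = 47
Step 2: Information rent = (theta_H - theta_L) * q_L
Step 3: = 47 * 9/10
Step 4: = 423/10

423/10


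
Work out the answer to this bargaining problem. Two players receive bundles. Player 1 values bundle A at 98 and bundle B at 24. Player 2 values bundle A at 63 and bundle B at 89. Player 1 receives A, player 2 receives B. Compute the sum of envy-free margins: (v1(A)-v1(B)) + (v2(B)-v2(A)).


Step 1: Player 1's margin = v1(A) - v1(B) = 98 - 24 = 74
Step 2: Player 2's margin = v2(B) - v2(A) = 89 - 63 = 26
Step 3: Total margin = 74 + 26 = 100

100


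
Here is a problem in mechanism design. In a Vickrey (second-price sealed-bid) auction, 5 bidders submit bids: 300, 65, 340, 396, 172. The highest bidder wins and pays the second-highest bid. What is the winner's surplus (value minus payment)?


Step 1: Sort bids in descending order: 396, 340, 300, 172, 65
Step 2: The winning bid is the highest: 396
Step 3: The payment equals the second-highest bid: 340
Step 4: Surplus = winner's bid - payment = 396 - 340 = 56

56


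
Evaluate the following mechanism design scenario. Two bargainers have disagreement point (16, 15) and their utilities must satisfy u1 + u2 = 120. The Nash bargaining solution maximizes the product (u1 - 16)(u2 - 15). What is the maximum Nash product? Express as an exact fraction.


Step 1: The Nash solution splits surplus symmetrically above the disagreement point
Step 2: u1 = (total + d1 - d2)/2 = (120 + 16 - 15)/2 = 121/2
Step 3: u2 = (total - d1 + d2)/2 = (120 - 16 + 15)/2 = 119/2
Step 4: Nash product = (121/2 - 16) * (119/2 - 15)
Step 5: = 89/2 * 89/2 = 7921/4

7921/4


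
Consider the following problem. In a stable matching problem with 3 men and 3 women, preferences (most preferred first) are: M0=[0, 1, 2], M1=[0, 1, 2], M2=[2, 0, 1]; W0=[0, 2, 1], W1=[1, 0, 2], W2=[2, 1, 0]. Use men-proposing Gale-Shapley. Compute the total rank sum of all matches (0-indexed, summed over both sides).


Step 1: Run Gale-Shapley (men propose, women hold best offer):
  M0 proposes to W0; she accepts
  M1 proposes to W0; rejected
  M1 proposes to W1; she accepts
  M2 proposes to W2; she accepts
Step 2: Final matching: W0-M0, W1-M1, W2-M2
Step 3: 0-indexed ranks (man's rank of his match, then woman's): 0 + 0 + 1 + 0 + 0 + 0
Step 4: Total rank sum = 1

1


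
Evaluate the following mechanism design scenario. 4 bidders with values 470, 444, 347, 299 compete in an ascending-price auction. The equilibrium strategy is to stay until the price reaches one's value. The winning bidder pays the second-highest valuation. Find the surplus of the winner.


Step 1: Identify the highest value: 470
Step 2: Identify the second-highest value: 444
Step 3: The final price = second-highest value = 444
Step 4: Surplus = 470 - 444 = 26

26


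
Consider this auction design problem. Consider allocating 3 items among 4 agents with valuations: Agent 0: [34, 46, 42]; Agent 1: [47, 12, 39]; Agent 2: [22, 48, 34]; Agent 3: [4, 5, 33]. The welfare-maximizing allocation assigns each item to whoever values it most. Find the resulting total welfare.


Step 1: For each item, find the maximum value among all agents.
Step 2: Item 0 -> Agent 1 (value 47)
Step 3: Item 1 -> Agent 2 (value 48)
Step 4: Item 2 -> Agent 0 (value 42)
Step 5: Total welfare = 47 + 48 + 42 = 137

137
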